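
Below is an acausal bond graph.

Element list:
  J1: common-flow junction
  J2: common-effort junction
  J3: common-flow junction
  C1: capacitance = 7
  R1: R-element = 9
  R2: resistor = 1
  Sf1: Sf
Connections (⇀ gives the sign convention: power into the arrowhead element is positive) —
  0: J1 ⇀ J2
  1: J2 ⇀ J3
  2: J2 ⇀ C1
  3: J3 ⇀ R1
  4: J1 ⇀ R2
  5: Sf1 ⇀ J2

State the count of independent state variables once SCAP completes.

b5 →Sf1  (Sf1: flow source, stroke at near end)
b2 →J2  (C1 outputs effort q/C1)
b0 →J1  (J2: bond 2 brought effort, rest push out)
b1 →J3  (common-e at J2 fixed by 2)
b3 →R1  (J3: last free bond brings flow in)
b4 →R2  (closing 1-jn rule on J1)

1  (C1 all integral)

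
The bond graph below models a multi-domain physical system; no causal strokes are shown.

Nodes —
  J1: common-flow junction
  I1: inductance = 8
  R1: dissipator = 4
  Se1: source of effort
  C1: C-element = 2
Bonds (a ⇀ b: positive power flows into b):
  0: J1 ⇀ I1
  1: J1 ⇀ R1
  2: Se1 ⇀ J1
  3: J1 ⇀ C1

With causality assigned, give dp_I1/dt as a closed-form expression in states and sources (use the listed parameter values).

#2 stroke at J1  (Se1 fixes effort; stroke away)
#0 stroke at I1  (prefer integral on I1)
#1 stroke at J1  (common-f at J1 fixed by 0)
#3 stroke at J1  (1-jn J1 has f-setter on 0)

dp_I1/dt = E_Se1 - p_I1/2 - q_C1/2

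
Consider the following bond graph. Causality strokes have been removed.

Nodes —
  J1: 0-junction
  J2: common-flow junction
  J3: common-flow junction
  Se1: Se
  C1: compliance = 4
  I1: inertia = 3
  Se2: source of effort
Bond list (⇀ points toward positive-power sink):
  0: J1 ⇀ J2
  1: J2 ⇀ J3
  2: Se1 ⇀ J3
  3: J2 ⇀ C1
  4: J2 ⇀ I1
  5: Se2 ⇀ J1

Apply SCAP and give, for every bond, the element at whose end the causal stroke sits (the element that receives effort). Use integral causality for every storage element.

β0 →J2
β1 →J2
β2 →J3
β3 →J2
β4 →I1
β5 →J1

β2 stroke at J3  (Se1 fixes effort; stroke away)
β5 stroke at J1  (source Se2 imposes e)
β0 stroke at J2  (0-jn J1 has e-setter on 5)
β1 stroke at J2  (closing 1-jn rule on J3)
β3 stroke at J2  (C1: C, integral causality)
β4 stroke at I1  (J2: last free bond brings flow in)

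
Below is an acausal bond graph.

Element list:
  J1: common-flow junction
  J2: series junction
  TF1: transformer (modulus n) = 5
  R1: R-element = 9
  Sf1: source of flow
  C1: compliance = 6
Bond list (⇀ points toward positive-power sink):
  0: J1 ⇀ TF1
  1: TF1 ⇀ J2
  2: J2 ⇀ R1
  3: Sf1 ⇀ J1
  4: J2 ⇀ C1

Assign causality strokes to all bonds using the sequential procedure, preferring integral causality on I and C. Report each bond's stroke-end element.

b0 stroke at J1
b1 stroke at TF1
b2 stroke at J2
b3 stroke at Sf1
b4 stroke at J2

#3 stroke at Sf1  (Sf1: flow source, stroke at near end)
#0 stroke at J1  (1-jn J1 has f-setter on 3)
#1 stroke at TF1  (TF1 one-in-one-out from 0)
#2 stroke at J2  (1-jn J2 has f-setter on 1)
#4 stroke at J2  (J2: bond 1 brought flow, rest push out)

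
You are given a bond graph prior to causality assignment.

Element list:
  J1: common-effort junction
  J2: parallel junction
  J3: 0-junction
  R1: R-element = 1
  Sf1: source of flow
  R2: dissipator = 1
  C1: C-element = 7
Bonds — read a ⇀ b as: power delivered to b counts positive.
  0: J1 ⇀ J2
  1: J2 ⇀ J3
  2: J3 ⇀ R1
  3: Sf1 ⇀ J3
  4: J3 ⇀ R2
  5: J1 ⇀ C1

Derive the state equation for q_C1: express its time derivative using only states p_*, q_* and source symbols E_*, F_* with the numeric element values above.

dq_C1/dt = F_Sf1 - 2*q_C1/7

β3 →Sf1  (Sf1 (Sf) sets flow on bond)
β5 →J1  (prefer integral on C1)
β0 →J2  (common-e at J1 fixed by 5)
β1 →J3  (0-jn J2 has e-setter on 0)
β2 →R1  (0-jn J3 has e-setter on 1)
β4 →R2  (0-jn J3 has e-setter on 1)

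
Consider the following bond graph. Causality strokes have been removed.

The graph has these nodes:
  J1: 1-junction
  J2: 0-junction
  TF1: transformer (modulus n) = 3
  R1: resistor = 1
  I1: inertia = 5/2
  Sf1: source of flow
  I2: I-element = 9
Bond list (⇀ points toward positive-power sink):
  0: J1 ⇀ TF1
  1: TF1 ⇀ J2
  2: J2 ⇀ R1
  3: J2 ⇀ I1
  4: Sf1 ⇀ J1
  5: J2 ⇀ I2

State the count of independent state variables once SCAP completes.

2  (I1, I2 all integral)

#4 stroke→Sf1  (source Sf1 imposes f)
#0 stroke→J1  (J1: bond 4 brought flow, rest push out)
#1 stroke→TF1  (TF TF1: opposite of bond 0)
#3 stroke→I1  (I1: I, integral causality)
#5 stroke→I2  (prefer integral on I2)
#2 stroke→J2  (closing 0-jn rule on J2)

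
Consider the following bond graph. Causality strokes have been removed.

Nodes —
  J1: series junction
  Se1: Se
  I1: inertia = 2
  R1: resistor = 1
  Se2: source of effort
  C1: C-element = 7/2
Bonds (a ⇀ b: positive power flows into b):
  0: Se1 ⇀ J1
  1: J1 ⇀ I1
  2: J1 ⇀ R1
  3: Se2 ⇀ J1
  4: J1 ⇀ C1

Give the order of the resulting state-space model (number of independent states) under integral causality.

2  (C1, I1 all integral)

β0 stroke at J1  (Se1 fixes effort; stroke away)
β3 stroke at J1  (Se2 (Se) sets effort on bond)
β1 stroke at I1  (I1 outputs flow p/I1)
β2 stroke at J1  (1-jn J1 has f-setter on 1)
β4 stroke at J1  (common-f at J1 fixed by 1)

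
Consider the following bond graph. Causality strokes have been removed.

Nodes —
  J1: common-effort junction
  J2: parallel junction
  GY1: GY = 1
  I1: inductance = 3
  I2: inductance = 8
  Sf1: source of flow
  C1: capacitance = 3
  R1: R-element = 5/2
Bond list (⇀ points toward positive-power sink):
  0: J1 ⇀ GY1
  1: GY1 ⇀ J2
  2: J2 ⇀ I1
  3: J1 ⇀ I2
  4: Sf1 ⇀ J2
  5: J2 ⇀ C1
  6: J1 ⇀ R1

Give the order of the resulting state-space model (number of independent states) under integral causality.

β4 stroke at Sf1  (Sf1 (Sf) sets flow on bond)
β2 stroke at I1  (I1 integral (f out))
β3 stroke at I2  (prefer integral on I2)
β5 stroke at J2  (C1 outputs effort q/C1)
β1 stroke at GY1  (common-e at J2 fixed by 5)
β0 stroke at GY1  (GY GY1: same side as bond 1)
β6 stroke at J1  (closing 0-jn rule on J1)

3  (C1, I1, I2 all integral)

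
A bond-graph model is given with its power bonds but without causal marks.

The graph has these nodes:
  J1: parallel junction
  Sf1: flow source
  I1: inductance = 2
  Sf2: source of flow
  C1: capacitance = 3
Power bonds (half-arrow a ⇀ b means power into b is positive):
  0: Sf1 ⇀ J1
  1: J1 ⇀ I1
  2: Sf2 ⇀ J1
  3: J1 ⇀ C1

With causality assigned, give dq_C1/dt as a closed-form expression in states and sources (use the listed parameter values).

β0 stroke→Sf1  (Sf1 (Sf) sets flow on bond)
β2 stroke→Sf2  (Sf2 fixes flow; stroke at Sf2)
β1 stroke→I1  (prefer integral on I1)
β3 stroke→J1  (J1: last free bond brings effort in)

dq_C1/dt = F_Sf1 + F_Sf2 - p_I1/2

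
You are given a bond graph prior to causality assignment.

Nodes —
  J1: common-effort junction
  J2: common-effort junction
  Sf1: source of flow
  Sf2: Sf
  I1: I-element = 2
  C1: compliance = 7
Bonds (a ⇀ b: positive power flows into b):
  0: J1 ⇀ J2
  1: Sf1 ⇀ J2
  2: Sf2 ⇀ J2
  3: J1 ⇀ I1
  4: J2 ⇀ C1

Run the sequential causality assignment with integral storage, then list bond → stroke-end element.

b1 |Sf1  (Sf1: flow source, stroke at near end)
b2 |Sf2  (source Sf2 imposes f)
b3 |I1  (prefer integral on I1)
b0 |J1  (J1: last free bond brings effort in)
b4 |J2  (only one effort-in slot at J2)

β0 stroke→J1
β1 stroke→Sf1
β2 stroke→Sf2
β3 stroke→I1
β4 stroke→J2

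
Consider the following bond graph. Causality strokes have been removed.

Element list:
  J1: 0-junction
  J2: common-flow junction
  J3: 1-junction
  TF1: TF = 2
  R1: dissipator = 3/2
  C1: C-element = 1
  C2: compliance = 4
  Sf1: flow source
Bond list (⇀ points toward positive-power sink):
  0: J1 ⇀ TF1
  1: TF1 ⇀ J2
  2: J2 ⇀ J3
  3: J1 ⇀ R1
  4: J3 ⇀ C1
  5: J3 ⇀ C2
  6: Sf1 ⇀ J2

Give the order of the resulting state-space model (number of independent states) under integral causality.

bond 6 |Sf1  (Sf1 (Sf) sets flow on bond)
bond 1 |J2  (1-jn J2 has f-setter on 6)
bond 2 |J2  (J2: bond 6 brought flow, rest push out)
bond 4 |J3  (common-f at J3 fixed by 2)
bond 5 |J3  (J3 flow already set via bond 2)
bond 0 |TF1  (TF1: transformer flips bond 1)
bond 3 |J1  (only one effort-in slot at J1)

2  (C1, C2 all integral)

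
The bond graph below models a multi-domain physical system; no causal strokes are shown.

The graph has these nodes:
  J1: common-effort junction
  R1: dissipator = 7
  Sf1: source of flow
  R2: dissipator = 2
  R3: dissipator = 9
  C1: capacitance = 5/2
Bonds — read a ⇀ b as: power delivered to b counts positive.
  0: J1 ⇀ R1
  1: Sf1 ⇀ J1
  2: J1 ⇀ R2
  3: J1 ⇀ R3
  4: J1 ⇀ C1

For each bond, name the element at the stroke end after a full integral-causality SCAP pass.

b0 |R1
b1 |Sf1
b2 |R2
b3 |R3
b4 |J1

β1 |Sf1  (Sf1: flow source, stroke at near end)
β4 |J1  (prefer integral on C1)
β0 |R1  (0-jn J1 has e-setter on 4)
β2 |R2  (common-e at J1 fixed by 4)
β3 |R3  (J1 effort already set via bond 4)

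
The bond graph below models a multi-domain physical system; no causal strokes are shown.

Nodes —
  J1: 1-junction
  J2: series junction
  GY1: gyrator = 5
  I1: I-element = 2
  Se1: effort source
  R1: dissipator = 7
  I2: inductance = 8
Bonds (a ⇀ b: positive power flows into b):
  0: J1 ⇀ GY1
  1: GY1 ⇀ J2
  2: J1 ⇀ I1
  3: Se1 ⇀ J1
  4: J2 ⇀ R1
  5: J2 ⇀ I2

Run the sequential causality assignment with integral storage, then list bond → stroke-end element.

b0 |J1
b1 |J2
b2 |I1
b3 |J1
b4 |J2
b5 |I2

β3 →J1  (source Se1 imposes e)
β2 →I1  (prefer integral on I1)
β0 →J1  (common-f at J1 fixed by 2)
β1 →J2  (GY GY1: same side as bond 0)
β5 →I2  (I2: I, integral causality)
β4 →J2  (J2: bond 5 brought flow, rest push out)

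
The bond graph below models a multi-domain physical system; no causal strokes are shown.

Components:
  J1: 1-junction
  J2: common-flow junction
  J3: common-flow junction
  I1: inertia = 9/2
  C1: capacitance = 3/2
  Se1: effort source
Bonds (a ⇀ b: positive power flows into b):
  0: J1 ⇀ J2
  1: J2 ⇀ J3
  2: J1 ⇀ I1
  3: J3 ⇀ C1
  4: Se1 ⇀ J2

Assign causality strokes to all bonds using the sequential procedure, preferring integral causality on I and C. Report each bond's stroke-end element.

bond 0 stroke→J1
bond 1 stroke→J2
bond 2 stroke→I1
bond 3 stroke→J3
bond 4 stroke→J2

#4 →J2  (Se1 (Se) sets effort on bond)
#2 →I1  (I1 outputs flow p/I1)
#0 →J1  (J1 flow already set via bond 2)
#1 →J2  (1-jn J2 has f-setter on 0)
#3 →J3  (J3 flow already set via bond 1)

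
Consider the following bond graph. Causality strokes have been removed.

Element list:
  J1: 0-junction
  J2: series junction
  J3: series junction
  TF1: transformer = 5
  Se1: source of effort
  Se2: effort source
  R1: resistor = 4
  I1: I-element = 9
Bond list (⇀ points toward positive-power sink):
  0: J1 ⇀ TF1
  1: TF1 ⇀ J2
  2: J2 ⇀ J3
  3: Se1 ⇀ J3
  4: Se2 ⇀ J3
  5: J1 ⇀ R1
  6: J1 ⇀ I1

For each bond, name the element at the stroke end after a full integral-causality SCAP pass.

#3 stroke→J3  (Se1: effort source, stroke at far end)
#4 stroke→J3  (Se2 (Se) sets effort on bond)
#2 stroke→J2  (closing 1-jn rule on J3)
#1 stroke→TF1  (J2 needs exactly one f-in)
#0 stroke→J1  (TF1: transformer flips bond 1)
#5 stroke→R1  (J1 effort already set via bond 0)
#6 stroke→I1  (common-e at J1 fixed by 0)

#0 →J1
#1 →TF1
#2 →J2
#3 →J3
#4 →J3
#5 →R1
#6 →I1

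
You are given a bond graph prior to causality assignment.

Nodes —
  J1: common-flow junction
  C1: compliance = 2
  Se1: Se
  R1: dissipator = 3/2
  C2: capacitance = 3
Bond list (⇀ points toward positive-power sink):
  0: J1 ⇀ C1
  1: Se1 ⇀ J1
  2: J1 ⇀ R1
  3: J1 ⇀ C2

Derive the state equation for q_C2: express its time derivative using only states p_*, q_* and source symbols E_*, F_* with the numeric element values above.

dq_C2/dt = 2*E_Se1/3 - q_C1/3 - 2*q_C2/9

β1 stroke→J1  (source Se1 imposes e)
β0 stroke→J1  (prefer integral on C1)
β3 stroke→J1  (C2 integral (e out))
β2 stroke→R1  (closing 1-jn rule on J1)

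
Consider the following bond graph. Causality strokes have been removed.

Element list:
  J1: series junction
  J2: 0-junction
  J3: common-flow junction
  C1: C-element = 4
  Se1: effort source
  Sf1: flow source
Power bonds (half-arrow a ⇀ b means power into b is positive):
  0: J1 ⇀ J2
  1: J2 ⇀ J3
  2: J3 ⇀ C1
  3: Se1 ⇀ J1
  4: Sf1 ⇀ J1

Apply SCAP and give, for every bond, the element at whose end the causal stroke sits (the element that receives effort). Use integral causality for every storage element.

b3 |J1  (Se1 fixes effort; stroke away)
b4 |Sf1  (Sf1: flow source, stroke at near end)
b0 |J1  (J1 flow already set via bond 4)
b1 |J2  (only one effort-in slot at J2)
b2 |J3  (common-f at J3 fixed by 1)

β0 stroke at J1
β1 stroke at J2
β2 stroke at J3
β3 stroke at J1
β4 stroke at Sf1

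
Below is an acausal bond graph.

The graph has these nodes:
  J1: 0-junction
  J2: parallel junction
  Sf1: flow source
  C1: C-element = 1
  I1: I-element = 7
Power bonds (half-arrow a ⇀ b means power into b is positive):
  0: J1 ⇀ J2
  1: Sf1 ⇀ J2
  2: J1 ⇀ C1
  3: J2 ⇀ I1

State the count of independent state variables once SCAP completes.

bond 1 stroke→Sf1  (Sf1 fixes flow; stroke at Sf1)
bond 2 stroke→J1  (C1 integral (e out))
bond 0 stroke→J2  (0-jn J1 has e-setter on 2)
bond 3 stroke→I1  (common-e at J2 fixed by 0)

2  (C1, I1 all integral)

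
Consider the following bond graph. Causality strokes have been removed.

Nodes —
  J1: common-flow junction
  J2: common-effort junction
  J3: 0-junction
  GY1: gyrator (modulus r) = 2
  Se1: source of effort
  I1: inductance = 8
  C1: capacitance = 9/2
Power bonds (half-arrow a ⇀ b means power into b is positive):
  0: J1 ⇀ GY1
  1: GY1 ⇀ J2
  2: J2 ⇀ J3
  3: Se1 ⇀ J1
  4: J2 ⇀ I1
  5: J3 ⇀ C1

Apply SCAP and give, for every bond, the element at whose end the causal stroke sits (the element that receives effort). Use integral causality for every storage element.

#0 stroke→GY1
#1 stroke→GY1
#2 stroke→J2
#3 stroke→J1
#4 stroke→I1
#5 stroke→J3

b3 |J1  (Se1 fixes effort; stroke away)
b0 |GY1  (J1 needs exactly one f-in)
b1 |GY1  (GY1: gyrator matches bond 0)
b4 |I1  (prefer integral on I1)
b2 |J2  (only one effort-in slot at J2)
b5 |J3  (J3: last free bond brings effort in)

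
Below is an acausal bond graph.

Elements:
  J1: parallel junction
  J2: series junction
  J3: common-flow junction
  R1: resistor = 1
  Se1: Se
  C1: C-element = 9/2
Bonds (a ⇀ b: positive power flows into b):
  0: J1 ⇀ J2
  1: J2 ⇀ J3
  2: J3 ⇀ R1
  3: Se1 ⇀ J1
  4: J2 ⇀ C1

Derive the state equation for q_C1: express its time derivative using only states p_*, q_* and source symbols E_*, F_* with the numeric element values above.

bond 3 stroke→J1  (Se1: effort source, stroke at far end)
bond 0 stroke→J2  (J1: bond 3 brought effort, rest push out)
bond 4 stroke→J2  (C1 integral (e out))
bond 1 stroke→J3  (only one flow-in slot at J2)
bond 2 stroke→R1  (J3 needs exactly one f-in)

dq_C1/dt = E_Se1 - 2*q_C1/9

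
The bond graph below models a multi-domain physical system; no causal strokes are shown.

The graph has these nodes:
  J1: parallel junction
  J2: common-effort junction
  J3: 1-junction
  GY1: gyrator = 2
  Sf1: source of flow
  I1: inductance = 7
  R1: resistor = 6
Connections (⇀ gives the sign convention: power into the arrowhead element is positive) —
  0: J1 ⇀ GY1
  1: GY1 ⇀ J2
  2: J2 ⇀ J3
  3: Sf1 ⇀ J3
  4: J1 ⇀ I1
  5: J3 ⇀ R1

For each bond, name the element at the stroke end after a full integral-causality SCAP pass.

β3 |Sf1  (Sf1 (Sf) sets flow on bond)
β2 |J3  (common-f at J3 fixed by 3)
β5 |J3  (J3: bond 3 brought flow, rest push out)
β1 |J2  (only one effort-in slot at J2)
β0 |J1  (GY1: gyrator matches bond 1)
β4 |I1  (common-e at J1 fixed by 0)

#0 stroke→J1
#1 stroke→J2
#2 stroke→J3
#3 stroke→Sf1
#4 stroke→I1
#5 stroke→J3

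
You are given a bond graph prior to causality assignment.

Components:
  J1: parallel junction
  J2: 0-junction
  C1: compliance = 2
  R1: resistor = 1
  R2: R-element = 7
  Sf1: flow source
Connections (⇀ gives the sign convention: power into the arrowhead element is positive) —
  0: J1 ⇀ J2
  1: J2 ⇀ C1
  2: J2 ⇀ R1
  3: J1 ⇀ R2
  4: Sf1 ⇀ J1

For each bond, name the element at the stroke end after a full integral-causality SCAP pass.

#4 stroke→Sf1  (Sf1 (Sf) sets flow on bond)
#1 stroke→J2  (prefer integral on C1)
#0 stroke→J1  (common-e at J2 fixed by 1)
#2 stroke→R1  (common-e at J2 fixed by 1)
#3 stroke→R2  (J1: bond 0 brought effort, rest push out)

#0 stroke→J1
#1 stroke→J2
#2 stroke→R1
#3 stroke→R2
#4 stroke→Sf1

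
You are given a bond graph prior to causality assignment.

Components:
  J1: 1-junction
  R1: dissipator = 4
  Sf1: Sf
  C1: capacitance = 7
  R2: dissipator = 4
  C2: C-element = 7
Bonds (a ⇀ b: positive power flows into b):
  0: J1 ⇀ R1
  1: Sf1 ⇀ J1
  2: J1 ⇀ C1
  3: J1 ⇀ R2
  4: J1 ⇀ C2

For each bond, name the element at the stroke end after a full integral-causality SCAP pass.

bond 0 stroke→J1
bond 1 stroke→Sf1
bond 2 stroke→J1
bond 3 stroke→J1
bond 4 stroke→J1

#1 |Sf1  (Sf1: flow source, stroke at near end)
#0 |J1  (1-jn J1 has f-setter on 1)
#2 |J1  (common-f at J1 fixed by 1)
#3 |J1  (1-jn J1 has f-setter on 1)
#4 |J1  (1-jn J1 has f-setter on 1)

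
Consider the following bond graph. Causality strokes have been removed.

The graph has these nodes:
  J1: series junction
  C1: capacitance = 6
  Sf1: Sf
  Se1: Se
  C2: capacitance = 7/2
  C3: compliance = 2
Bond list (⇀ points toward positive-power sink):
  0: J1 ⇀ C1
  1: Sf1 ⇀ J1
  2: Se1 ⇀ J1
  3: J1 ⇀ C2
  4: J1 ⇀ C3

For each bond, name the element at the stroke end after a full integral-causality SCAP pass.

bond 1 →Sf1  (Sf1 (Sf) sets flow on bond)
bond 2 →J1  (Se1 (Se) sets effort on bond)
bond 0 →J1  (J1: bond 1 brought flow, rest push out)
bond 3 →J1  (1-jn J1 has f-setter on 1)
bond 4 →J1  (1-jn J1 has f-setter on 1)

#0 |J1
#1 |Sf1
#2 |J1
#3 |J1
#4 |J1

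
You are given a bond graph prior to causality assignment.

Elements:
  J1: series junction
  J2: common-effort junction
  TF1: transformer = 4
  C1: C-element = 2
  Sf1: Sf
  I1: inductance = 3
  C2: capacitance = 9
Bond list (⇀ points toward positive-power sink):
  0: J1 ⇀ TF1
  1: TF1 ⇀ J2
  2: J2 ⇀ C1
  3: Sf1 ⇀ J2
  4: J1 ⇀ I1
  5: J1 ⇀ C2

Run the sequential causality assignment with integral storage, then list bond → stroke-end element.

β0 stroke→J1
β1 stroke→TF1
β2 stroke→J2
β3 stroke→Sf1
β4 stroke→I1
β5 stroke→J1

β3 |Sf1  (Sf1 fixes flow; stroke at Sf1)
β2 |J2  (C1: C, integral causality)
β1 |TF1  (J2: bond 2 brought effort, rest push out)
β0 |J1  (through TF1, causality passes straight; one stroke at TF1)
β4 |I1  (I1 integral (f out))
β5 |J1  (1-jn J1 has f-setter on 4)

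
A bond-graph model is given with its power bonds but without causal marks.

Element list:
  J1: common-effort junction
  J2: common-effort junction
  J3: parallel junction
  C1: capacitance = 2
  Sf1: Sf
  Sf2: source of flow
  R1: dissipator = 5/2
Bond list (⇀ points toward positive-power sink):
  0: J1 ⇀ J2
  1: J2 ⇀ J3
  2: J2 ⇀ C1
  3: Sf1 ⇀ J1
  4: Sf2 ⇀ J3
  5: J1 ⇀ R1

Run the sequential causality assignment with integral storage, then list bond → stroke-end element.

#0 |J1
#1 |J3
#2 |J2
#3 |Sf1
#4 |Sf2
#5 |R1

b3 |Sf1  (Sf1 (Sf) sets flow on bond)
b4 |Sf2  (Sf2 (Sf) sets flow on bond)
b1 |J3  (J3 needs exactly one e-in)
b2 |J2  (C1 outputs effort q/C1)
b0 |J1  (common-e at J2 fixed by 2)
b5 |R1  (J1: bond 0 brought effort, rest push out)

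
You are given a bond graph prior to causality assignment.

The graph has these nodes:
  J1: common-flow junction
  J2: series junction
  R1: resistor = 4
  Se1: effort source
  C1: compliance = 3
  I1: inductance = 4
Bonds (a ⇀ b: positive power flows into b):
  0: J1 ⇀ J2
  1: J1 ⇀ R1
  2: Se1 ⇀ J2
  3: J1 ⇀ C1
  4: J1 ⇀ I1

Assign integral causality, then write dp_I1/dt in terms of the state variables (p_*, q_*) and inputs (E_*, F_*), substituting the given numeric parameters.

bond 2 stroke at J2  (Se1 fixes effort; stroke away)
bond 0 stroke at J1  (J2 needs exactly one f-in)
bond 3 stroke at J1  (C1 outputs effort q/C1)
bond 4 stroke at I1  (I1 integral (f out))
bond 1 stroke at J1  (J1: bond 4 brought flow, rest push out)

dp_I1/dt = E_Se1 - p_I1 - q_C1/3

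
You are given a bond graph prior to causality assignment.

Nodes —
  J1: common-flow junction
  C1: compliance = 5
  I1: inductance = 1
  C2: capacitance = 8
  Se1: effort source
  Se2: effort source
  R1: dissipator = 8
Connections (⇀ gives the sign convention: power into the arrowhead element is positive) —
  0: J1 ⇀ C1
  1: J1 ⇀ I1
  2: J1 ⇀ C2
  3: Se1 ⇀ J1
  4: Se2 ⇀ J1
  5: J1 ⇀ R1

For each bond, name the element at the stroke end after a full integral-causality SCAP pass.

β3 stroke at J1  (Se1 (Se) sets effort on bond)
β4 stroke at J1  (Se2 fixes effort; stroke away)
β0 stroke at J1  (C1 outputs effort q/C1)
β1 stroke at I1  (I1 outputs flow p/I1)
β2 stroke at J1  (J1 flow already set via bond 1)
β5 stroke at J1  (J1: bond 1 brought flow, rest push out)

#0 stroke at J1
#1 stroke at I1
#2 stroke at J1
#3 stroke at J1
#4 stroke at J1
#5 stroke at J1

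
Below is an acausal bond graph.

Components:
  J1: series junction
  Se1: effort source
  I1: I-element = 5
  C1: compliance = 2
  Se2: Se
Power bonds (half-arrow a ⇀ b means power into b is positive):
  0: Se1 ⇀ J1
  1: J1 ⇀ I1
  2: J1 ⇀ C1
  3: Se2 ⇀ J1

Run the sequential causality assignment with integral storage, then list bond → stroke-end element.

β0 stroke→J1
β1 stroke→I1
β2 stroke→J1
β3 stroke→J1

β0 stroke at J1  (Se1: effort source, stroke at far end)
β3 stroke at J1  (Se2 fixes effort; stroke away)
β1 stroke at I1  (I1 integral (f out))
β2 stroke at J1  (1-jn J1 has f-setter on 1)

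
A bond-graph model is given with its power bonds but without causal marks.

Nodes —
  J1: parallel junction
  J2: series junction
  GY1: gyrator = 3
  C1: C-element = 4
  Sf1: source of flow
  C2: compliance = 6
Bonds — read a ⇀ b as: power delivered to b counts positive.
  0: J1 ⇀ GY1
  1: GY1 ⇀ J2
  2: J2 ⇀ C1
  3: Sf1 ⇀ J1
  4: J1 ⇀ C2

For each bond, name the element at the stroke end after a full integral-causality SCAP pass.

#0 stroke at GY1
#1 stroke at GY1
#2 stroke at J2
#3 stroke at Sf1
#4 stroke at J1

b3 →Sf1  (source Sf1 imposes f)
b2 →J2  (prefer integral on C1)
b1 →GY1  (J2: last free bond brings flow in)
b0 →GY1  (GY GY1: same side as bond 1)
b4 →J1  (only one effort-in slot at J1)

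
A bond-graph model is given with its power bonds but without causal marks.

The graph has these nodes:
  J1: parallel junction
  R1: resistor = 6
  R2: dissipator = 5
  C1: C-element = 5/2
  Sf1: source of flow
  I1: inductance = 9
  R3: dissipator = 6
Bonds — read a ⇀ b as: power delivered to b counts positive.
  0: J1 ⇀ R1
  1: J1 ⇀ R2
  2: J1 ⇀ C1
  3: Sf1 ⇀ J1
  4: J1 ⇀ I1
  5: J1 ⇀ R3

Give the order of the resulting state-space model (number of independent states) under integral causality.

β3 stroke at Sf1  (Sf1: flow source, stroke at near end)
β2 stroke at J1  (C1: C, integral causality)
β0 stroke at R1  (J1 effort already set via bond 2)
β1 stroke at R2  (J1 effort already set via bond 2)
β4 stroke at I1  (0-jn J1 has e-setter on 2)
β5 stroke at R3  (0-jn J1 has e-setter on 2)

2  (C1, I1 all integral)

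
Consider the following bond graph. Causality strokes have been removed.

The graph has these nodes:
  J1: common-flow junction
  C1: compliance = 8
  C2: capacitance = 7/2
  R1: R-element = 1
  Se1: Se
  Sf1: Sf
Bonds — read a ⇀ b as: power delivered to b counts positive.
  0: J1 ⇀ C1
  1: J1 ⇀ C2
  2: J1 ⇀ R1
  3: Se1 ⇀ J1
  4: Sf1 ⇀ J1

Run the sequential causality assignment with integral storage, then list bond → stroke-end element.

bond 3 →J1  (source Se1 imposes e)
bond 4 →Sf1  (source Sf1 imposes f)
bond 0 →J1  (J1: bond 4 brought flow, rest push out)
bond 1 →J1  (J1 flow already set via bond 4)
bond 2 →J1  (J1 flow already set via bond 4)

β0 stroke at J1
β1 stroke at J1
β2 stroke at J1
β3 stroke at J1
β4 stroke at Sf1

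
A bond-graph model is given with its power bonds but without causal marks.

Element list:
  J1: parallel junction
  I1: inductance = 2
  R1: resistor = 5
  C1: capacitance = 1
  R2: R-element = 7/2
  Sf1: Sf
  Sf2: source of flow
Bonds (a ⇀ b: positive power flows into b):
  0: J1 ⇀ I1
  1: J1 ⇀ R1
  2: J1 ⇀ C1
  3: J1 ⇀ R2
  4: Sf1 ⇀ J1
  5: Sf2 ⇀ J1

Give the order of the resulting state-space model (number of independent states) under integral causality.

2  (C1, I1 all integral)

bond 4 →Sf1  (Sf1: flow source, stroke at near end)
bond 5 →Sf2  (source Sf2 imposes f)
bond 0 →I1  (prefer integral on I1)
bond 2 →J1  (prefer integral on C1)
bond 1 →R1  (0-jn J1 has e-setter on 2)
bond 3 →R2  (J1: bond 2 brought effort, rest push out)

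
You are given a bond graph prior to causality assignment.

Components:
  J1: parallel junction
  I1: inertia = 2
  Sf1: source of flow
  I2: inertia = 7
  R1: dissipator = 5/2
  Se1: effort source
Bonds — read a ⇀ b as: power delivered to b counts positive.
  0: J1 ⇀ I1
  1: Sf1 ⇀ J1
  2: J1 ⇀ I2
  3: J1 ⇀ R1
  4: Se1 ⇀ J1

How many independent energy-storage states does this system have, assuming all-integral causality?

b1 |Sf1  (Sf1 (Sf) sets flow on bond)
b4 |J1  (Se1: effort source, stroke at far end)
b0 |I1  (J1 effort already set via bond 4)
b2 |I2  (common-e at J1 fixed by 4)
b3 |R1  (J1: bond 4 brought effort, rest push out)

2  (I1, I2 all integral)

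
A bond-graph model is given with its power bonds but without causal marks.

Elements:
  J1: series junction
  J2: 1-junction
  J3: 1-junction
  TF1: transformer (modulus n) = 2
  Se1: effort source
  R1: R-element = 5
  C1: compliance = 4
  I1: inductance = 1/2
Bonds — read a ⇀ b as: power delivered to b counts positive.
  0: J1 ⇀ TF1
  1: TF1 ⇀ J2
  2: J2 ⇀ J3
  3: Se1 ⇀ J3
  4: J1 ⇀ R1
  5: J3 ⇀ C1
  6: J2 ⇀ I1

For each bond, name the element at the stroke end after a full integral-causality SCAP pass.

bond 3 stroke at J3  (Se1 (Se) sets effort on bond)
bond 5 stroke at J3  (C1 outputs effort q/C1)
bond 2 stroke at J2  (J3 needs exactly one f-in)
bond 6 stroke at I1  (I1 integral (f out))
bond 1 stroke at J2  (J2: bond 6 brought flow, rest push out)
bond 0 stroke at TF1  (through TF1, causality passes straight; one stroke at TF1)
bond 4 stroke at J1  (common-f at J1 fixed by 0)

#0 stroke→TF1
#1 stroke→J2
#2 stroke→J2
#3 stroke→J3
#4 stroke→J1
#5 stroke→J3
#6 stroke→I1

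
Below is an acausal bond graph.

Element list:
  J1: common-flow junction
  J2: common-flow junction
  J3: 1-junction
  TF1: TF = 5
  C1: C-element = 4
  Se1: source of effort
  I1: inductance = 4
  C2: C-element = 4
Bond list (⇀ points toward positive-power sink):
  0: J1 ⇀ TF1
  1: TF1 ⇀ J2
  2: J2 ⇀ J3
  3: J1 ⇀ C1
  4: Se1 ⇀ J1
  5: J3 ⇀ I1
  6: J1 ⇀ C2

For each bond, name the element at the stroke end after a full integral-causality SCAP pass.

#4 stroke→J1  (Se1 fixes effort; stroke away)
#3 stroke→J1  (C1 integral (e out))
#5 stroke→I1  (prefer integral on I1)
#2 stroke→J3  (J3 flow already set via bond 5)
#1 stroke→J2  (J2 flow already set via bond 2)
#0 stroke→TF1  (TF TF1: opposite of bond 1)
#6 stroke→J1  (common-f at J1 fixed by 0)

b0 stroke→TF1
b1 stroke→J2
b2 stroke→J3
b3 stroke→J1
b4 stroke→J1
b5 stroke→I1
b6 stroke→J1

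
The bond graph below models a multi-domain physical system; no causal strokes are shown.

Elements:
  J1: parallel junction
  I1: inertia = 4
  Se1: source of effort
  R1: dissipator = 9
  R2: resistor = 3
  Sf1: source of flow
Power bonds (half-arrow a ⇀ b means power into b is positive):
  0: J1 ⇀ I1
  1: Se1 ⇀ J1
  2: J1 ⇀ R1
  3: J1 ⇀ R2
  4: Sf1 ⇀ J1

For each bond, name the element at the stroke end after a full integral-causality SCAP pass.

β1 stroke at J1  (Se1 (Se) sets effort on bond)
β4 stroke at Sf1  (Sf1 (Sf) sets flow on bond)
β0 stroke at I1  (J1: bond 1 brought effort, rest push out)
β2 stroke at R1  (J1: bond 1 brought effort, rest push out)
β3 stroke at R2  (J1: bond 1 brought effort, rest push out)

bond 0 →I1
bond 1 →J1
bond 2 →R1
bond 3 →R2
bond 4 →Sf1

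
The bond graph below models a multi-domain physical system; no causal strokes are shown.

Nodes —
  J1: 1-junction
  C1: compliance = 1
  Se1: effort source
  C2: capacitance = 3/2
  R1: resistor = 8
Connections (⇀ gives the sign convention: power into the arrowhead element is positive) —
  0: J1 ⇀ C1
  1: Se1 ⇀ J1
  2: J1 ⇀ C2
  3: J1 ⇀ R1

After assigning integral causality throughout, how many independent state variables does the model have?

2  (C1, C2 all integral)

β1 stroke→J1  (source Se1 imposes e)
β0 stroke→J1  (C1: C, integral causality)
β2 stroke→J1  (C2 integral (e out))
β3 stroke→R1  (only one flow-in slot at J1)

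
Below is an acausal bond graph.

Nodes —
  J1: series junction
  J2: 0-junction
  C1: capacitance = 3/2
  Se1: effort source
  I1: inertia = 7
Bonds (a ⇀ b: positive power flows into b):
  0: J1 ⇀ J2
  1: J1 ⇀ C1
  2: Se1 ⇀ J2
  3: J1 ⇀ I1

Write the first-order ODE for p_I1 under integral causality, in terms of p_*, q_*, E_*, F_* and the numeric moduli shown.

dp_I1/dt = -E_Se1 - 2*q_C1/3

#2 |J2  (Se1: effort source, stroke at far end)
#0 |J1  (common-e at J2 fixed by 2)
#1 |J1  (prefer integral on C1)
#3 |I1  (only one flow-in slot at J1)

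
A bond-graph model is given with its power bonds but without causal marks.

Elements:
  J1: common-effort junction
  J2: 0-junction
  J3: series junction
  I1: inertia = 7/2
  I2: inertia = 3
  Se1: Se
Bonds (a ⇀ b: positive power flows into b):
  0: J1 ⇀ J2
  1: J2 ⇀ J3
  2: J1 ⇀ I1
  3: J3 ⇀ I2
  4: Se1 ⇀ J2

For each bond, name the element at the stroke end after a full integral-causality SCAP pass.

b0 →J1
b1 →J3
b2 →I1
b3 →I2
b4 →J2

b4 stroke→J2  (Se1 fixes effort; stroke away)
b0 stroke→J1  (0-jn J2 has e-setter on 4)
b1 stroke→J3  (0-jn J2 has e-setter on 4)
b3 stroke→I2  (only one flow-in slot at J3)
b2 stroke→I1  (J1 effort already set via bond 0)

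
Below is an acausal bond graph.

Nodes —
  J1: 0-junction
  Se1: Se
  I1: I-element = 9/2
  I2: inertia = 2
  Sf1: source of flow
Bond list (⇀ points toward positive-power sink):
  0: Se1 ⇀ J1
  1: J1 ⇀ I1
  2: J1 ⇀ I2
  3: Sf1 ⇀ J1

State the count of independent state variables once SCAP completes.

2  (I1, I2 all integral)

#0 stroke→J1  (Se1: effort source, stroke at far end)
#3 stroke→Sf1  (Sf1: flow source, stroke at near end)
#1 stroke→I1  (0-jn J1 has e-setter on 0)
#2 stroke→I2  (0-jn J1 has e-setter on 0)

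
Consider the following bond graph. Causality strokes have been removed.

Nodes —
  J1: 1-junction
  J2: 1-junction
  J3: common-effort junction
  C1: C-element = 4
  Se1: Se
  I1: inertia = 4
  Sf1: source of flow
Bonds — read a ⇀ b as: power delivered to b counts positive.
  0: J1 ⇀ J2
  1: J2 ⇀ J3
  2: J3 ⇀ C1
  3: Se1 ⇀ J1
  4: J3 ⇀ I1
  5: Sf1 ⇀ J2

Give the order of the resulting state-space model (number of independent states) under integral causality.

β3 |J1  (Se1: effort source, stroke at far end)
β5 |Sf1  (Sf1 (Sf) sets flow on bond)
β0 |J2  (only one flow-in slot at J1)
β1 |J2  (J2: bond 5 brought flow, rest push out)
β2 |J3  (C1: C, integral causality)
β4 |I1  (J3: bond 2 brought effort, rest push out)

2  (C1, I1 all integral)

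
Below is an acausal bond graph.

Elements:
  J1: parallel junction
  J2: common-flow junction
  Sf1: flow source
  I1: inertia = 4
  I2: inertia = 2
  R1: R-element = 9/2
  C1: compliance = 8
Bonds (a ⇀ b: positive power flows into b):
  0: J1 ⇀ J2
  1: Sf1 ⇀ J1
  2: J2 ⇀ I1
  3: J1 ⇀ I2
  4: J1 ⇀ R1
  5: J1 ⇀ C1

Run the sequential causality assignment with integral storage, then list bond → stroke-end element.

#1 →Sf1  (Sf1 fixes flow; stroke at Sf1)
#2 →I1  (I1: I, integral causality)
#0 →J2  (J2: bond 2 brought flow, rest push out)
#3 →I2  (I2 outputs flow p/I2)
#5 →J1  (C1 outputs effort q/C1)
#4 →R1  (J1 effort already set via bond 5)

bond 0 →J2
bond 1 →Sf1
bond 2 →I1
bond 3 →I2
bond 4 →R1
bond 5 →J1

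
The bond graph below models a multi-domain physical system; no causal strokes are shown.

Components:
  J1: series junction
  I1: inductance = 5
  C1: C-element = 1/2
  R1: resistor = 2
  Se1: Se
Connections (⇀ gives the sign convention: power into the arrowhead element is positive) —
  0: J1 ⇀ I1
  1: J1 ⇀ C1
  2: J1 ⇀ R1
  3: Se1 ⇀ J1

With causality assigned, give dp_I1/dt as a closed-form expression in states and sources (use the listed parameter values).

#3 stroke at J1  (Se1 (Se) sets effort on bond)
#0 stroke at I1  (I1 integral (f out))
#1 stroke at J1  (1-jn J1 has f-setter on 0)
#2 stroke at J1  (1-jn J1 has f-setter on 0)

dp_I1/dt = E_Se1 - 2*p_I1/5 - 2*q_C1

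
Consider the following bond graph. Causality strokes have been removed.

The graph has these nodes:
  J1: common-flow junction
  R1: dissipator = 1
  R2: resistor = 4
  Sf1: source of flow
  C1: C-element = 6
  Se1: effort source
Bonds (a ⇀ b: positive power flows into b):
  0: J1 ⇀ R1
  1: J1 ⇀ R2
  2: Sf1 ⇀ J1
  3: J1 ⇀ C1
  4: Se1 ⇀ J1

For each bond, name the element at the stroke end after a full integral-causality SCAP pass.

β2 →Sf1  (Sf1 fixes flow; stroke at Sf1)
β4 →J1  (Se1 fixes effort; stroke away)
β0 →J1  (J1: bond 2 brought flow, rest push out)
β1 →J1  (J1: bond 2 brought flow, rest push out)
β3 →J1  (common-f at J1 fixed by 2)

bond 0 →J1
bond 1 →J1
bond 2 →Sf1
bond 3 →J1
bond 4 →J1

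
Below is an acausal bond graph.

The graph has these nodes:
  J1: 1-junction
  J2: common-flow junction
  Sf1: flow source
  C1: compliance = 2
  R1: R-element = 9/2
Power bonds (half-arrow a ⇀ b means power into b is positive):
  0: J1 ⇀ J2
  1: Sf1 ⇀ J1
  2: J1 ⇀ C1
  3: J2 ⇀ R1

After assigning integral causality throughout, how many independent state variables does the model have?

1  (C1 all integral)

#1 stroke at Sf1  (Sf1 fixes flow; stroke at Sf1)
#0 stroke at J1  (J1 flow already set via bond 1)
#2 stroke at J1  (1-jn J1 has f-setter on 1)
#3 stroke at J2  (J2: bond 0 brought flow, rest push out)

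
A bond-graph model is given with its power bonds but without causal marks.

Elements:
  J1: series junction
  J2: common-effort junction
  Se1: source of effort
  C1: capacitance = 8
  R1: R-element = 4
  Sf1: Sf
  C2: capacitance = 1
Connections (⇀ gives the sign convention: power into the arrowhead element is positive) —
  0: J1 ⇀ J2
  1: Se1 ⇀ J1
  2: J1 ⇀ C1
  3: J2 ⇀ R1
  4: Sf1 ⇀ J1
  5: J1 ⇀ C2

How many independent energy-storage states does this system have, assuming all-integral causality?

β1 →J1  (source Se1 imposes e)
β4 →Sf1  (Sf1: flow source, stroke at near end)
β0 →J1  (1-jn J1 has f-setter on 4)
β2 →J1  (common-f at J1 fixed by 4)
β5 →J1  (J1 flow already set via bond 4)
β3 →J2  (closing 0-jn rule on J2)

2  (C1, C2 all integral)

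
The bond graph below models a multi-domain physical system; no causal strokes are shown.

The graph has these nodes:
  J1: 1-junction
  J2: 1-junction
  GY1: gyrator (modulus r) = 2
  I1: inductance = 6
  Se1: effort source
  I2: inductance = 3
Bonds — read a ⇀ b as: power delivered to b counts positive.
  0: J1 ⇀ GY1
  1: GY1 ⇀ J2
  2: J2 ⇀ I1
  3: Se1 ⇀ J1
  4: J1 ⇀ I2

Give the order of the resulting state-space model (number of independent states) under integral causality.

#3 |J1  (Se1: effort source, stroke at far end)
#2 |I1  (prefer integral on I1)
#1 |J2  (common-f at J2 fixed by 2)
#0 |J1  (GY GY1: same side as bond 1)
#4 |I2  (only one flow-in slot at J1)

2  (I1, I2 all integral)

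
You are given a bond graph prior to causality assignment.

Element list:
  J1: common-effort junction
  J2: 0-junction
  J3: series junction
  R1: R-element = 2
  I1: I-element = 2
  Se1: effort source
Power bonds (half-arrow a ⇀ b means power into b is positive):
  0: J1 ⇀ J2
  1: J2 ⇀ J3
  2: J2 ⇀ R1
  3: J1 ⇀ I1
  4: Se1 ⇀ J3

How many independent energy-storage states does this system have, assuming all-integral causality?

1  (I1 all integral)

#4 |J3  (Se1 fixes effort; stroke away)
#1 |J2  (J3 needs exactly one f-in)
#0 |J1  (J2 effort already set via bond 1)
#2 |R1  (J2 effort already set via bond 1)
#3 |I1  (J1 effort already set via bond 0)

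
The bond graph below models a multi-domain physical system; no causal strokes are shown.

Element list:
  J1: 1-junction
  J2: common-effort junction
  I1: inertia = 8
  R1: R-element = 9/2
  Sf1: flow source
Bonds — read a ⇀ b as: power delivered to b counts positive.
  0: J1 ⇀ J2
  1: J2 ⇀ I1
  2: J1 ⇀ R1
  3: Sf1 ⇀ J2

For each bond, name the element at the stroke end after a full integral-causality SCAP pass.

b0 |J2
b1 |I1
b2 |J1
b3 |Sf1

b3 |Sf1  (Sf1 (Sf) sets flow on bond)
b1 |I1  (prefer integral on I1)
b0 |J2  (closing 0-jn rule on J2)
b2 |J1  (common-f at J1 fixed by 0)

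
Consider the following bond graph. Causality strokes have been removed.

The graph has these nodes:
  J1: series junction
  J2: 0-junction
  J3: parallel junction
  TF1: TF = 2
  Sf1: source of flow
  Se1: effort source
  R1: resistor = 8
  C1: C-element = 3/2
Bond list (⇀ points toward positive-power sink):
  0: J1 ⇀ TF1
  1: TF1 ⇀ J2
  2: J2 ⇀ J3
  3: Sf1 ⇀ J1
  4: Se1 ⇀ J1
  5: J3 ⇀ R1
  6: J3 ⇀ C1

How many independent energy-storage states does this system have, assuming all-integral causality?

1  (C1 all integral)

β3 →Sf1  (Sf1 (Sf) sets flow on bond)
β4 →J1  (source Se1 imposes e)
β0 →J1  (J1: bond 3 brought flow, rest push out)
β1 →TF1  (TF1 one-in-one-out from 0)
β2 →J2  (only one effort-in slot at J2)
β6 →J3  (C1: C, integral causality)
β5 →R1  (J3: bond 6 brought effort, rest push out)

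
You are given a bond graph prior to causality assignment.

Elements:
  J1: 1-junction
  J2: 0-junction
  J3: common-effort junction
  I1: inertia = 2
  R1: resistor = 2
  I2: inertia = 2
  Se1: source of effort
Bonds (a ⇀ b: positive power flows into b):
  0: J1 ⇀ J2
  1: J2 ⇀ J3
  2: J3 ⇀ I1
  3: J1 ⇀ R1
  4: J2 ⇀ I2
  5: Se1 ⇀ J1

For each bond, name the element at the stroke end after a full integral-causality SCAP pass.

#0 →J2
#1 →J3
#2 →I1
#3 →J1
#4 →I2
#5 →J1

b5 stroke at J1  (Se1 (Se) sets effort on bond)
b2 stroke at I1  (prefer integral on I1)
b1 stroke at J3  (J3 needs exactly one e-in)
b4 stroke at I2  (I2 outputs flow p/I2)
b0 stroke at J2  (J2: last free bond brings effort in)
b3 stroke at J1  (J1: bond 0 brought flow, rest push out)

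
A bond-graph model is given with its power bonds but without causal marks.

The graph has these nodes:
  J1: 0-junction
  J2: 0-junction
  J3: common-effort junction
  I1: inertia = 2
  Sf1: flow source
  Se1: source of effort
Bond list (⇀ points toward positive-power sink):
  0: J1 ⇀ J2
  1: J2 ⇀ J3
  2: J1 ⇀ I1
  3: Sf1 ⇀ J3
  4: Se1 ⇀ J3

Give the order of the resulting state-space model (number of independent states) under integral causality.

1  (I1 all integral)

bond 3 stroke at Sf1  (source Sf1 imposes f)
bond 4 stroke at J3  (Se1 (Se) sets effort on bond)
bond 1 stroke at J2  (J3: bond 4 brought effort, rest push out)
bond 0 stroke at J1  (J2: bond 1 brought effort, rest push out)
bond 2 stroke at I1  (common-e at J1 fixed by 0)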